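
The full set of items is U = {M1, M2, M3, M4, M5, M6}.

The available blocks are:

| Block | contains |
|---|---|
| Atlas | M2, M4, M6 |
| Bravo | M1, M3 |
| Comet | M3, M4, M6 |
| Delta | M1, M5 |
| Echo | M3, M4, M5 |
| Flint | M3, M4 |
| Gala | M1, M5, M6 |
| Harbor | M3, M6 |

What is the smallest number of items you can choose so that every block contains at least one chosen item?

Take H = {M1, M3, M6}. Each listed block contains at least one of these, so H is a hitting set of size 3.
No choice of 2 items meets every block, so 3 is the minimum.

3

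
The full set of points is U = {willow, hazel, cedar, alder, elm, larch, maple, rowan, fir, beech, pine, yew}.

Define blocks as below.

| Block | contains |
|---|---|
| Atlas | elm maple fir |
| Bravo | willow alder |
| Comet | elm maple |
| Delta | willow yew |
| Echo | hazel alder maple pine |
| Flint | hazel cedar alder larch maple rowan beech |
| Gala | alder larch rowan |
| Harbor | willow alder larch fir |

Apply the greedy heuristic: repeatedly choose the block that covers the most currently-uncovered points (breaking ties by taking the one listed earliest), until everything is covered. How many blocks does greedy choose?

Greedy: pick Flint (covers 7 new) → pick Atlas (covers 2 new) → pick Delta (covers 2 new) → pick Echo (covers 1 new). Total picks: 4.

4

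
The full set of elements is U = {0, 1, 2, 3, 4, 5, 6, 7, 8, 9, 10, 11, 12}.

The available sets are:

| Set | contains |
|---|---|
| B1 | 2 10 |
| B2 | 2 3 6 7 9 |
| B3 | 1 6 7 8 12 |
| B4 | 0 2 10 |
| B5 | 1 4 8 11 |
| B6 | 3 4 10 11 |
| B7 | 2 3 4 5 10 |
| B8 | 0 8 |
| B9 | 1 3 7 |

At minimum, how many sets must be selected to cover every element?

B2, B3, B4, B5, and B7 cover everything between them: the union {0, 1, 2, 3, 4, 5, 6, 7, 8, 9, 10, 11, 12} is all of U.
No 4 of the 9 sets cover everything (all 126 combinations miss at least one element), so 5 is optimal.

5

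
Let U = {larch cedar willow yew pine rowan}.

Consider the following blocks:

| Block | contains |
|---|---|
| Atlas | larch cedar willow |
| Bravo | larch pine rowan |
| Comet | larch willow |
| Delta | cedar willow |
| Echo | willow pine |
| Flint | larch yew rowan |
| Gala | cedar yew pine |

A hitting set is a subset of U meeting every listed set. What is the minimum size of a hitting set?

The 3 elements {larch, cedar, pine} hit every block.
No choice of 2 elements meets every block, so 3 is the minimum.

3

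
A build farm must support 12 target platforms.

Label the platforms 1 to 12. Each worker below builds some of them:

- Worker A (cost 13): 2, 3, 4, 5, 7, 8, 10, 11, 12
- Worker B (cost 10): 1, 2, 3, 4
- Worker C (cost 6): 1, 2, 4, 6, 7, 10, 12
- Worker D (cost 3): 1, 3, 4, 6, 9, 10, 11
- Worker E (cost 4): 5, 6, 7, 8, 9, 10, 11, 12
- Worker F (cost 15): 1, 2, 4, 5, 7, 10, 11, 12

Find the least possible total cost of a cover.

13

C, D, E together cover every platform (C ∪ D ∪ E = {1, 2, 3, 4, 5, 6, 7, 8, 9, 10, 11, 12}); total cost 6 + 3 + 4 = 13.
No covering selection has total cost below 13.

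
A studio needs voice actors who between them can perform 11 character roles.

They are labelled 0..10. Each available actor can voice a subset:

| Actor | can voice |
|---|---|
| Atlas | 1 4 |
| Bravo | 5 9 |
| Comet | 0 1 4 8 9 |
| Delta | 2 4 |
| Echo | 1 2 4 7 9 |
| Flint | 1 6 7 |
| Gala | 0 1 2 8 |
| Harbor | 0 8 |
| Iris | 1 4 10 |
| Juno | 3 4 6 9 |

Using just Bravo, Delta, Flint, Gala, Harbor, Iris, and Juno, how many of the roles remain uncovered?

Union of Bravo, Delta, Flint, Gala, Harbor, Iris, Juno = {0, 1, 2, 3, 4, 5, 6, 7, 8, 9, 10} — that's every role, so 0 are uncovered.

0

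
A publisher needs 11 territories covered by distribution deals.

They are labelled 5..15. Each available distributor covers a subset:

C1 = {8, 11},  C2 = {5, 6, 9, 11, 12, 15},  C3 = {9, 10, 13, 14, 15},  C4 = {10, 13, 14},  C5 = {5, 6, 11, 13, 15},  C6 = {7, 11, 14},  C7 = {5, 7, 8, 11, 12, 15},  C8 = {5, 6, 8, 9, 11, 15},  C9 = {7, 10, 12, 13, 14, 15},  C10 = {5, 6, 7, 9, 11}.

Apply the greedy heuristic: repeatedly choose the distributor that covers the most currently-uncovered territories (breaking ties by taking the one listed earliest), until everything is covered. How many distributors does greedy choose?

Greedy: pick C2 (covers 6 new) → pick C9 (covers 4 new) → pick C1 (covers 1 new). Total picks: 3.
(The true minimum cover uses only 2 distributors, so greedy is not optimal here.)

3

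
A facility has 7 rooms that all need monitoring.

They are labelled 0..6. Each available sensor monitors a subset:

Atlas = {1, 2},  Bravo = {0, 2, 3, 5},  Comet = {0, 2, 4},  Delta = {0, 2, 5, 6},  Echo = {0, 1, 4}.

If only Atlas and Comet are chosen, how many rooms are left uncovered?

3

Union of Atlas, Comet = {0, 1, 2, 4}.
Not covered: 3, 5, 6 — 3 rooms.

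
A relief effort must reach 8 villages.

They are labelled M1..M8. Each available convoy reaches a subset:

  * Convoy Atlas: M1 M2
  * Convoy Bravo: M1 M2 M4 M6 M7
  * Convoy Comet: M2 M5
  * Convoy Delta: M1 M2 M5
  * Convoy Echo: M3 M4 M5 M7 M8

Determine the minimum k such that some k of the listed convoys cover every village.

Bravo and Echo together: Bravo ∪ Echo = {M1, M2, M3, M4, M5, M6, M7, M8} — every village is covered.
No single convoy has all 8 villages (the largest, Bravo, has 5), so 2 is optimal.

2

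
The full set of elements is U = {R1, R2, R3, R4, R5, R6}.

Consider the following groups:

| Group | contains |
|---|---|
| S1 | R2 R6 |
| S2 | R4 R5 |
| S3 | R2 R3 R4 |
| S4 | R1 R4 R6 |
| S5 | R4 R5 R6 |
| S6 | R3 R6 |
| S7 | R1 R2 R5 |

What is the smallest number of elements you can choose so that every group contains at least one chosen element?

3

The 3 elements {R3, R5, R6} hit every group.
No choice of 2 elements meets every group, so 3 is the minimum.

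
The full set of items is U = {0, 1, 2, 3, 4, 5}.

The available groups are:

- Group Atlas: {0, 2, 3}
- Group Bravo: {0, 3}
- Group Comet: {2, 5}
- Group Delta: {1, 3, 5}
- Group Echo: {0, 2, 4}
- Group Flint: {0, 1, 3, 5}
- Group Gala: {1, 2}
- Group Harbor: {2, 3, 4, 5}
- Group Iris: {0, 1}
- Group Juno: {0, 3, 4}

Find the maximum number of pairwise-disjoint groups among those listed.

2

Comet, Juno are pairwise disjoint (Comet={2,5}; Juno={0,3,4}).
Every remaining group overlaps one of these, and no 3 of the listed groups are pairwise disjoint, so 2 is the maximum.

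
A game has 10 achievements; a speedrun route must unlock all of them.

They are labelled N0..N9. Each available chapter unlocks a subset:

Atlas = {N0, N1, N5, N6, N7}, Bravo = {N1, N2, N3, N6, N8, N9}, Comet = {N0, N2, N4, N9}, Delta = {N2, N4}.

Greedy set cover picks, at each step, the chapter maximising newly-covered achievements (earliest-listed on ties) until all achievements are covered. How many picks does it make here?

3

Greedy: pick Bravo (covers 6 new) → pick Atlas (covers 3 new) → pick Comet (covers 1 new). Total picks: 3.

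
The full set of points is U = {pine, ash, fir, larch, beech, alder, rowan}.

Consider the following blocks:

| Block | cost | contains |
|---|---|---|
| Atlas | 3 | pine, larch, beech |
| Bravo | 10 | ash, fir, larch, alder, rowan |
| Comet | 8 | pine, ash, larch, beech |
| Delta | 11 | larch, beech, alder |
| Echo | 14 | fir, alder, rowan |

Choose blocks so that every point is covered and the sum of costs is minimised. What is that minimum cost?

13

Atlas, Bravo together cover every point (Atlas ∪ Bravo = {pine, ash, fir, larch, beech, alder, rowan}); total cost 3 + 10 = 13.
No covering selection has total cost below 13.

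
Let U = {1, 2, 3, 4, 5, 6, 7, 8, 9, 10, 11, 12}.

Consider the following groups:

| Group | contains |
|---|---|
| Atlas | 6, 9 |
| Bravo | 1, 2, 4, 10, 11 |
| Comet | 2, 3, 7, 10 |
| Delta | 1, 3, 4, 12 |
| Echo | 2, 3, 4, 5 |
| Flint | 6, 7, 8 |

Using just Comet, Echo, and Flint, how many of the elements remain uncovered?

Union of Comet, Echo, Flint = {2, 3, 4, 5, 6, 7, 8, 10}.
Not covered: 1, 9, 11, 12 — 4 elements.

4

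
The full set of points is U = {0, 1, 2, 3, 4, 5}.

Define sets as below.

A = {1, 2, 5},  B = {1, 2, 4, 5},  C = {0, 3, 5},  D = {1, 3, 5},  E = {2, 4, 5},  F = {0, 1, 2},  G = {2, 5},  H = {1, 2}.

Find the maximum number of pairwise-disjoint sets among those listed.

2

C, H are pairwise disjoint (C={0,3,5}; H={1,2}).
Every remaining set overlaps one of these, and no 3 of the listed sets are pairwise disjoint, so 2 is the maximum.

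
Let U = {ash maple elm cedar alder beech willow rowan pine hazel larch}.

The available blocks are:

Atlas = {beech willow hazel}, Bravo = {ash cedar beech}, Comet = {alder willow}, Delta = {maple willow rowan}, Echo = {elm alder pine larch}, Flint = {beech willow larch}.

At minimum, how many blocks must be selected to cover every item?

Atlas and Bravo and Delta and Echo together: Atlas ∪ Bravo ∪ Delta ∪ Echo = {ash, maple, elm, cedar, alder, beech, willow, rowan, pine, hazel, larch} — every item is covered.
Only Echo contains elm, so Echo is forced; the remaining 7 items need at least 3 more blocks (each remaining block adds at most 3) — so at least 4 blocks are needed, and 4 is optimal.

4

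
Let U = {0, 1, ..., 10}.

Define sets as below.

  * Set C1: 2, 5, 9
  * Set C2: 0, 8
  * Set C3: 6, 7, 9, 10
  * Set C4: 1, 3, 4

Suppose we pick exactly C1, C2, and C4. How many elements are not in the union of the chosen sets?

Union of C1, C2, C4 = {0, 1, 2, 3, 4, 5, 8, 9}.
Not covered: 6, 7, 10 — 3 elements.

3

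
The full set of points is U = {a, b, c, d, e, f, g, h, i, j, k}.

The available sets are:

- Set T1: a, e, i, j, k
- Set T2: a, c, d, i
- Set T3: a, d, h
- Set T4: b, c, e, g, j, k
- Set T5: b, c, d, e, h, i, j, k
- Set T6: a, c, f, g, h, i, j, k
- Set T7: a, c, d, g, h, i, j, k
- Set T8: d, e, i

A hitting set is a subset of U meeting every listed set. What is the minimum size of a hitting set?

The 2 points {a, e} hit every set.
The sets T3, T4 are pairwise disjoint, so any hitting set needs a separate point for each — at least 2. Hence 2 is optimal.

2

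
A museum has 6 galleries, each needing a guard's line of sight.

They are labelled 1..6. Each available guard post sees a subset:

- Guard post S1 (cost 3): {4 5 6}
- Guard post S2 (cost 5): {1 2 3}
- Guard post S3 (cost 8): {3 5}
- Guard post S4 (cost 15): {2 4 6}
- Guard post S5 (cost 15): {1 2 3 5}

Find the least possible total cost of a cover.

8

S1, S2 together cover every gallery (S1 ∪ S2 = {1, 2, 3, 4, 5, 6}); total cost 3 + 5 = 8.
No covering selection has total cost below 8.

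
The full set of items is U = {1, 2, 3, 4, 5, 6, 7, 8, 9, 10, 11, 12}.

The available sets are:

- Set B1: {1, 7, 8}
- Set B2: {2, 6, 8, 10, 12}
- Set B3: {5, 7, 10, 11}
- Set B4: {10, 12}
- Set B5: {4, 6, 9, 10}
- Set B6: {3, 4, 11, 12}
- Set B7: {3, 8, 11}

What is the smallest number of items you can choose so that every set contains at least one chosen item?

3

Take H = {7, 10, 11}. Each listed set contains at least one of these, so H is a hitting set of size 3.
No choice of 2 items meets every set, so 3 is the minimum.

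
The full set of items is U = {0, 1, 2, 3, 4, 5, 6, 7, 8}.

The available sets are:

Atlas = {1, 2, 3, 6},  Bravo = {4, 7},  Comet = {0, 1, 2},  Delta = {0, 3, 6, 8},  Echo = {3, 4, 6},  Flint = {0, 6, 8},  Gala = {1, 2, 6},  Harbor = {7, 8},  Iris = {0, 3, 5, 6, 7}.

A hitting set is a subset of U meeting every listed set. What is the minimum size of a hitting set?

3

H = {0, 6, 7} meets every set (each contains at least one member of H), and |H| = 3.
The sets Comet, Echo, Harbor are pairwise disjoint, so any hitting set needs a separate item for each — at least 3. Hence 3 is optimal.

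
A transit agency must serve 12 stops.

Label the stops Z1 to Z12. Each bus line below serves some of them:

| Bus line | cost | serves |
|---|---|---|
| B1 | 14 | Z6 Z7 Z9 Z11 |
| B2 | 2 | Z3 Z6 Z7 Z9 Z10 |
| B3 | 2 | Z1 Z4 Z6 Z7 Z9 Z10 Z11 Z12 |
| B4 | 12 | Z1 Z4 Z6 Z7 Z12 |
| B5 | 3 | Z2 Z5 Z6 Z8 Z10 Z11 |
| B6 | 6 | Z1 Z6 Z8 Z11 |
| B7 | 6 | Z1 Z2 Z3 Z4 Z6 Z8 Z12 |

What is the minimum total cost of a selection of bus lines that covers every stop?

7

B2, B3, B5 together cover every stop (B2 ∪ B3 ∪ B5 = {Z1, Z2, Z3, Z4, Z5, Z6, Z7, Z8, Z9, Z10, Z11, Z12}); total cost 2 + 2 + 3 = 7.
No covering selection has total cost below 7.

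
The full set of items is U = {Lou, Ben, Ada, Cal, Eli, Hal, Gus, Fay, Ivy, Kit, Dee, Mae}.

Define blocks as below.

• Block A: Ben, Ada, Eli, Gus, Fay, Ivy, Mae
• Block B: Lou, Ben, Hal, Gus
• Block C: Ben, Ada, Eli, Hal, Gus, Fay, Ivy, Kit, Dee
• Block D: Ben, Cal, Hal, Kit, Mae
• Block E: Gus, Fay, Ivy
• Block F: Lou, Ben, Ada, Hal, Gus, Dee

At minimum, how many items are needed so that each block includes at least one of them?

2

Take H = {Hal, Ivy}. Each listed block contains at least one of these, so H is a hitting set of size 2.
The blocks D, E are pairwise disjoint, so any hitting set needs a separate item for each — at least 2. Hence 2 is optimal.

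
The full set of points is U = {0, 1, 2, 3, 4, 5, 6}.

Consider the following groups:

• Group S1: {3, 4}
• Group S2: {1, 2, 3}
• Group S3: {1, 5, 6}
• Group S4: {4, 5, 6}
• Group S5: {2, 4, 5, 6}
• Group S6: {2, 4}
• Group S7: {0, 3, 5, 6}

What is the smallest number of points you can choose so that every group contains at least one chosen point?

H = {3, 4, 5} meets every group (each contains at least one member of H), and |H| = 3.
No choice of 2 points meets every group, so 3 is the minimum.

3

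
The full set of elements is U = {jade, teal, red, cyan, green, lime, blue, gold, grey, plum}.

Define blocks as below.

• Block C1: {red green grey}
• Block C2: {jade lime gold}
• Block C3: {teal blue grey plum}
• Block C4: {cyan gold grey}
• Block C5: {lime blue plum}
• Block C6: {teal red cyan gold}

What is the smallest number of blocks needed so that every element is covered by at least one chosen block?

C1 and C2 and C3 and C6 together: C1 ∪ C2 ∪ C3 ∪ C6 = {jade, teal, red, cyan, green, lime, blue, gold, grey, plum} — every element is covered.
Only C1 contains green, so C1 is forced; the remaining 7 elements need at least 3 more blocks (each remaining block adds at most 3) — so at least 4 blocks are needed, and 4 is optimal.

4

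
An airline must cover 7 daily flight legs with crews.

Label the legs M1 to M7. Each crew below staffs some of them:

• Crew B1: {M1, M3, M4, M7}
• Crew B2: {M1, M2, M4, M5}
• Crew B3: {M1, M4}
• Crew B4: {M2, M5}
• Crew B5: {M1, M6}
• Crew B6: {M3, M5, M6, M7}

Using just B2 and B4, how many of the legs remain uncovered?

3

Union of B2, B4 = {M1, M2, M4, M5}.
Not covered: M3, M6, M7 — 3 legs.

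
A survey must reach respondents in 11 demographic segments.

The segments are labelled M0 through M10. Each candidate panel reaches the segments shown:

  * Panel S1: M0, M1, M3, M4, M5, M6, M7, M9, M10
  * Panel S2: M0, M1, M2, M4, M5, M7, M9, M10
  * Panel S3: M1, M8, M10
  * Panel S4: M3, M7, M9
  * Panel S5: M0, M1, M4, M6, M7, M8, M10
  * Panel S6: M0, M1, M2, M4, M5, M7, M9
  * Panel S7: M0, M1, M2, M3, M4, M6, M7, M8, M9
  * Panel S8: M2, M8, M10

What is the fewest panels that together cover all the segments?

2

Take {S1, S7}. Their union is {M0, M1, M2, M3, M4, M5, M6, M7, M8, M9, M10}, which is all 11 segments.
No single panel has all 11 segments (the largest, S1, has 9), so 2 is optimal.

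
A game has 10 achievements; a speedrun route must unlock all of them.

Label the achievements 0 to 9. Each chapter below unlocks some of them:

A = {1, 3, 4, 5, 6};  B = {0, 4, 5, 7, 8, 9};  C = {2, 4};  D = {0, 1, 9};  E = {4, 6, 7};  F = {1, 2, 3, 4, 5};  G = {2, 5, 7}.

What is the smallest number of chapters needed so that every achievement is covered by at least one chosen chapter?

3

Take {A, B, G}. Their union is {0, 1, 2, 3, 4, 5, 6, 7, 8, 9}, which is all 10 achievements.
Only B contains 8, so B is forced; the remaining 4 achievements need at least 2 more chapters (each remaining chapter adds at most 3) — so at least 3 chapters are needed, and 3 is optimal.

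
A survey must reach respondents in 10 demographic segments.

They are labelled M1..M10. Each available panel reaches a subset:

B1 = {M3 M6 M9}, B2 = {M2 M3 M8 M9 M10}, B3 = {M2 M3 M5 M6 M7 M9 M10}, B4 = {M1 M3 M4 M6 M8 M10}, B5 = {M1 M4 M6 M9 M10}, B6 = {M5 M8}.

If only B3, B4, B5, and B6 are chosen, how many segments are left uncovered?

Union of B3, B4, B5, B6 = {M1, M2, M3, M4, M5, M6, M7, M8, M9, M10} — that's every segment, so 0 are uncovered.

0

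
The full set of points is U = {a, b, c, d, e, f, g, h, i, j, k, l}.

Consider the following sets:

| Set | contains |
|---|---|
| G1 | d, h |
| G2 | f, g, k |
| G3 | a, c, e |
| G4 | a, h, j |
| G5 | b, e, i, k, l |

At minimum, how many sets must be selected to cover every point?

5

Take {G1, G2, G3, G4, G5}. Their union is {a, b, c, d, e, f, g, h, i, j, k, l}, which is all 12 points.
No 4 of the 5 sets cover everything (all 5 combinations miss at least one point), so 5 is optimal.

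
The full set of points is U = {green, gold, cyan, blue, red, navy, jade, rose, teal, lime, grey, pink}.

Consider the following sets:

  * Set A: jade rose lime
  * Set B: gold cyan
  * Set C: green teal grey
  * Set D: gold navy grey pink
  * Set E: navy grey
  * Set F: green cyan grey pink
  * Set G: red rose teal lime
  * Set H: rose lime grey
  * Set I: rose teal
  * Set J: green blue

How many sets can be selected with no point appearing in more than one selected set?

4

B, E, G, J are pairwise disjoint (B={gold,cyan}; E={navy,grey}; G={red,rose,teal,lime}; J={green,blue}).
Every remaining set overlaps one of these, and no 5 of the listed sets are pairwise disjoint, so 4 is the maximum.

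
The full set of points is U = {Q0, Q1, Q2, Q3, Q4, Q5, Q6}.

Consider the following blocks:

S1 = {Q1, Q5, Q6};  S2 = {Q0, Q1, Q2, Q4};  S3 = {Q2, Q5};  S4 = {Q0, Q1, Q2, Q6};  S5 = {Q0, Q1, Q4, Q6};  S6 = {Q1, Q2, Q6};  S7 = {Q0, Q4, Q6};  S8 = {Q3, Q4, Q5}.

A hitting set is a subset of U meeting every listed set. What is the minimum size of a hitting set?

3

H = {Q0, Q2, Q5} meets every block (each contains at least one member of H), and |H| = 3.
No choice of 2 points meets every block, so 3 is the minimum.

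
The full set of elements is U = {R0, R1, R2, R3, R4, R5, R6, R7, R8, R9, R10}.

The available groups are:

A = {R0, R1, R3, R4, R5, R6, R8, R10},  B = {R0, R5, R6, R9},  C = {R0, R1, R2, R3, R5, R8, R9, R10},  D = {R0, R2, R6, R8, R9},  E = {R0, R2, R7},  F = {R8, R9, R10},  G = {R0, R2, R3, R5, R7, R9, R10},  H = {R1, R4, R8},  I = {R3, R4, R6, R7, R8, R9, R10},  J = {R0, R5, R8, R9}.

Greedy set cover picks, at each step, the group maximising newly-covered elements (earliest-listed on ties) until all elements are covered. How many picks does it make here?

Greedy: pick A (covers 8 new) → pick G (covers 3 new). Total picks: 2.

2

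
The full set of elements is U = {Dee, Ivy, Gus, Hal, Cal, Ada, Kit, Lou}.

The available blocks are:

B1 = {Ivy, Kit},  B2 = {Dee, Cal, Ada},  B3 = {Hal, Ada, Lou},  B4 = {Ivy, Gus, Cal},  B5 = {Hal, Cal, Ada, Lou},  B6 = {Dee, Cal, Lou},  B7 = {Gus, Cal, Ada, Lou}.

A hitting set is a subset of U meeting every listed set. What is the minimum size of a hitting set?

The 3 elements {Dee, Ivy, Ada} hit every block.
No choice of 2 elements meets every block, so 3 is the minimum.

3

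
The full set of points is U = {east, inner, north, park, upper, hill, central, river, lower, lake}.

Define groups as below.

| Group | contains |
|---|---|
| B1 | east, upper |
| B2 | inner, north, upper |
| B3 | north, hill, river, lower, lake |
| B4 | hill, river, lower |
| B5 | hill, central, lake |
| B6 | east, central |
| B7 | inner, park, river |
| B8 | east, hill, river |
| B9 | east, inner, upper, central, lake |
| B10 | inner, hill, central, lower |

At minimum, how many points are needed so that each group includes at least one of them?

The 3 points {east, inner, hill} hit every group.
The groups B1, B5, B7 are pairwise disjoint, so any hitting set needs a separate point for each — at least 3. Hence 3 is optimal.

3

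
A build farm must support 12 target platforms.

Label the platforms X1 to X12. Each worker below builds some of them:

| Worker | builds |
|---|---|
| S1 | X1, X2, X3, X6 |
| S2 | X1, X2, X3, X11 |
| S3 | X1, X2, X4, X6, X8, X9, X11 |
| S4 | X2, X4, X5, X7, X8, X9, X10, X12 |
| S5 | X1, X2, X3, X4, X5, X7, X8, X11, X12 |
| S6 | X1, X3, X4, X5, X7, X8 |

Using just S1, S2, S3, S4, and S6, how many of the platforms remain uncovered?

0

Union of S1, S2, S3, S4, S6 = {X1, X2, X3, X4, X5, X6, X7, X8, X9, X10, X11, X12} — that's every platform, so 0 are uncovered.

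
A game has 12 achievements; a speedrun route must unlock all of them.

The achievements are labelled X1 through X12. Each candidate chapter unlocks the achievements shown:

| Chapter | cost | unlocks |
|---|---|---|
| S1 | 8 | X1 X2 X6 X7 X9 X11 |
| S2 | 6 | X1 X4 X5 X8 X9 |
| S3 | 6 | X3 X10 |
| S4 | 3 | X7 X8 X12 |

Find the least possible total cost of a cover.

23

S1, S2, S3, S4 together cover every achievement (S1 ∪ S2 ∪ S3 ∪ S4 = {X1, X2, X3, X4, X5, X6, X7, X8, X9, X10, X11, X12}); total cost 8 + 6 + 6 + 3 = 23.
No covering selection has total cost below 23.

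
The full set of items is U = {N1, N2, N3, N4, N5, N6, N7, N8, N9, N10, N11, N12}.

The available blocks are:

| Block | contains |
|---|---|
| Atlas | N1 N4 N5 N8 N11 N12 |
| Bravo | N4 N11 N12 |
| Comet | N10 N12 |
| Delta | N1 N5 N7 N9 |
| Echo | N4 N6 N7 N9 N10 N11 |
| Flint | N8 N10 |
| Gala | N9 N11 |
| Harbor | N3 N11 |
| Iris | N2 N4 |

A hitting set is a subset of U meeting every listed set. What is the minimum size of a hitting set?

H = {N2, N7, N10, N11} meets every block (each contains at least one member of H), and |H| = 4.
The blocks Delta, Flint, Harbor, Iris are pairwise disjoint, so any hitting set needs a separate item for each — at least 4. Hence 4 is optimal.

4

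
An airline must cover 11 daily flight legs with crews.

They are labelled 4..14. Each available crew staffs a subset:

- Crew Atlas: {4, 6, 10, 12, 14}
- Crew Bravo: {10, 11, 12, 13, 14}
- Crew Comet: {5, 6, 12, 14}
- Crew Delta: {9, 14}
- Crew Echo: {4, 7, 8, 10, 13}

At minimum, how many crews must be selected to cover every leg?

Take {Bravo, Comet, Delta, Echo}. Their union is {4, 5, 6, 7, 8, 9, 10, 11, 12, 13, 14}, which is all 11 legs.
No 3 of the 5 crews cover everything (all 10 combinations miss at least one leg), so 4 is optimal.

4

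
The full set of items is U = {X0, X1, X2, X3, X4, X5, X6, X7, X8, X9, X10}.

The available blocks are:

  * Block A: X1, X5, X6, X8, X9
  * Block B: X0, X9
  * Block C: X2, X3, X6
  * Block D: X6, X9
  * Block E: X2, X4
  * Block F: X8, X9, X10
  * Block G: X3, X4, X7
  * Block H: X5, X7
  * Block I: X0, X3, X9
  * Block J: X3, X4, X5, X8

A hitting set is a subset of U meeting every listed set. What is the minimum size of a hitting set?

The 4 items {X4, X5, X6, X9} hit every block.
No choice of 3 items meets every block, so 4 is the minimum.

4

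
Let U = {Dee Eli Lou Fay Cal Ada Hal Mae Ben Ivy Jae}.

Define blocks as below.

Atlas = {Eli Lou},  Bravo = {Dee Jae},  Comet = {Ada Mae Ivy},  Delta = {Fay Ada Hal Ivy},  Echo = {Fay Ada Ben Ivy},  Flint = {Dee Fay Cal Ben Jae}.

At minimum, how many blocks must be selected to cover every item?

4

Atlas and Comet and Delta and Flint together: Atlas ∪ Comet ∪ Delta ∪ Flint = {Dee, Eli, Lou, Fay, Cal, Ada, Hal, Mae, Ben, Ivy, Jae} — every item is covered.
No 3 of the 6 blocks cover everything (all 20 combinations miss at least one item), so 4 is optimal.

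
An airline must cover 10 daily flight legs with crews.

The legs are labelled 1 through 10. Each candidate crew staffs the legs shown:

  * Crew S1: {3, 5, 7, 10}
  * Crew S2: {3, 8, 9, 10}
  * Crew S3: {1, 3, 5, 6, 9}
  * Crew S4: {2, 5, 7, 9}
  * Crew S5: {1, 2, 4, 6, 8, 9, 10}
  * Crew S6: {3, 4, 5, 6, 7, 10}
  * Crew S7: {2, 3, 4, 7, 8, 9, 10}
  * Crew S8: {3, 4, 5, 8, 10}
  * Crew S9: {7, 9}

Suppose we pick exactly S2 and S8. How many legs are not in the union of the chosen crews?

Union of S2, S8 = {3, 4, 5, 8, 9, 10}.
Not covered: 1, 2, 6, 7 — 4 legs.

4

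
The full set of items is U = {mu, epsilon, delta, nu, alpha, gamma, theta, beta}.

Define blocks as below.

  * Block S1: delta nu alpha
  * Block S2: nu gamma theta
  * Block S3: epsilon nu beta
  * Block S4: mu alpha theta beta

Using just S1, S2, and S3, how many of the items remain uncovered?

Union of S1, S2, S3 = {epsilon, delta, nu, alpha, gamma, theta, beta}.
Not covered: mu — 1 item.

1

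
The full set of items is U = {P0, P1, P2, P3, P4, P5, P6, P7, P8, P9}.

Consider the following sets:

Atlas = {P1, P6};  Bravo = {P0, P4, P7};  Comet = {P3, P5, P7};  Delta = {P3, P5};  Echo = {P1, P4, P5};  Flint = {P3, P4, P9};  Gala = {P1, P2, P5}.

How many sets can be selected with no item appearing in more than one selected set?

Atlas, Bravo, Delta are pairwise disjoint (Atlas={P1,P6}; Bravo={P0,P4,P7}; Delta={P3,P5}).
Every remaining set overlaps one of these, and no 4 of the listed sets are pairwise disjoint, so 3 is the maximum.

3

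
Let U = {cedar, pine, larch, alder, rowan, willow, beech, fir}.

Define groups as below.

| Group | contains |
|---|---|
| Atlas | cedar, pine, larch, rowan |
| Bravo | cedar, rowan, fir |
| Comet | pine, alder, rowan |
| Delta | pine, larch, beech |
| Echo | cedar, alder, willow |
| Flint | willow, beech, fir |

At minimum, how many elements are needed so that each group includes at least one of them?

H = {alder, rowan, beech} meets every group (each contains at least one member of H), and |H| = 3.
No choice of 2 elements meets every group, so 3 is the minimum.

3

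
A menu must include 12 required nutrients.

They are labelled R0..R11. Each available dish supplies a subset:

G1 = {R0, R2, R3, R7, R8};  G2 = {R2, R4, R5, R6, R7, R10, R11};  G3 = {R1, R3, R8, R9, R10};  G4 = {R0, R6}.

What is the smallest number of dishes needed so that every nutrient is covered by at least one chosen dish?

G1 and G2 and G3 together: G1 ∪ G2 ∪ G3 = {R0, R1, R2, R3, R4, R5, R6, R7, R8, R9, R10, R11} — every nutrient is covered.
Only G3 contains R1, so G3 is forced; the remaining 7 nutrients need at least 2 more dishes (each remaining dish adds at most 6) — so at least 3 dishes are needed, and 3 is optimal.

3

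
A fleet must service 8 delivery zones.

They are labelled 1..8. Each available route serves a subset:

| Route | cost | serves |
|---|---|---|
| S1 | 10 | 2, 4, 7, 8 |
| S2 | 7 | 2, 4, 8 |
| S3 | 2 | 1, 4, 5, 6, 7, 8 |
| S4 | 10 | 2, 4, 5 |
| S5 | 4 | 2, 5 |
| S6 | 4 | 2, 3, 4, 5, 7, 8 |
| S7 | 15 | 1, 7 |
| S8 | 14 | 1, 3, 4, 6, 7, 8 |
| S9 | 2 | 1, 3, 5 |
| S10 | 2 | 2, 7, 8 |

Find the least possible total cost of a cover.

S3, S9, S10 together cover every zone (S3 ∪ S9 ∪ S10 = {1, 2, 3, 4, 5, 6, 7, 8}); total cost 2 + 2 + 2 = 6.
No covering selection has total cost below 6.

6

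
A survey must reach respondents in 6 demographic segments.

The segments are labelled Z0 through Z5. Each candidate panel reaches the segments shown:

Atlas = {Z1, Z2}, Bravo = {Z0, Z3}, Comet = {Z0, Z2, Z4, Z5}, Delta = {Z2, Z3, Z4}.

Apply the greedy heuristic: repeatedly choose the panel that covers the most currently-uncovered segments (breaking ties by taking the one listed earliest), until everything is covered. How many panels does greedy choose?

Greedy: pick Comet (covers 4 new) → pick Atlas (covers 1 new) → pick Bravo (covers 1 new). Total picks: 3.

3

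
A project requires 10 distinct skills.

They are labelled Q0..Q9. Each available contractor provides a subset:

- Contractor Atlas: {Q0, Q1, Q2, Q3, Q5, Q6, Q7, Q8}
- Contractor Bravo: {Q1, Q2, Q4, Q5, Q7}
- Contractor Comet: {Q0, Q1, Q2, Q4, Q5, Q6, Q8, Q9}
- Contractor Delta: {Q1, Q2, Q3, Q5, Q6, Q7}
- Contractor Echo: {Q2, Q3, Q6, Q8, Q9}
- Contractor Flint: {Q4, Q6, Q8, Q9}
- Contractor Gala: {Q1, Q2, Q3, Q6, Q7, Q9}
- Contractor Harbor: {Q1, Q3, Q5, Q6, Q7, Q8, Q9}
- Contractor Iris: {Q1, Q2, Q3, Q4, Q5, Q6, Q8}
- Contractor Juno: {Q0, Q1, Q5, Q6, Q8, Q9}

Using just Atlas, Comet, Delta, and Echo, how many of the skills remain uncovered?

Union of Atlas, Comet, Delta, Echo = {Q0, Q1, Q2, Q3, Q4, Q5, Q6, Q7, Q8, Q9} — that's every skill, so 0 are uncovered.

0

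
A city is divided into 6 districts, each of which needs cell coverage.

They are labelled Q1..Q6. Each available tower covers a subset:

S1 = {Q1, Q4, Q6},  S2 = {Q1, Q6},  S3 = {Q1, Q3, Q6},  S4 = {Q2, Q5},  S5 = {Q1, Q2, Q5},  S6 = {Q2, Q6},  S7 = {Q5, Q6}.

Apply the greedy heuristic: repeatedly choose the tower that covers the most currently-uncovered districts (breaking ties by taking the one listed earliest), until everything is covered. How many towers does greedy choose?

3

Greedy: pick S1 (covers 3 new) → pick S4 (covers 2 new) → pick S3 (covers 1 new). Total picks: 3.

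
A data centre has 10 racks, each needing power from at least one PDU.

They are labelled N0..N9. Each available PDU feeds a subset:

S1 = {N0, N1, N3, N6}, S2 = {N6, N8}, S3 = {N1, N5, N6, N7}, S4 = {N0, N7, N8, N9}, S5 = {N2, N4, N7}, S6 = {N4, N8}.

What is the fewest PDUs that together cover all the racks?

Take {S1, S3, S4, S5}. Their union is {N0, N1, N2, N3, N4, N5, N6, N7, N8, N9}, which is all 10 racks.
No 3 of the 6 PDUs cover everything (all 20 combinations miss at least one rack), so 4 is optimal.

4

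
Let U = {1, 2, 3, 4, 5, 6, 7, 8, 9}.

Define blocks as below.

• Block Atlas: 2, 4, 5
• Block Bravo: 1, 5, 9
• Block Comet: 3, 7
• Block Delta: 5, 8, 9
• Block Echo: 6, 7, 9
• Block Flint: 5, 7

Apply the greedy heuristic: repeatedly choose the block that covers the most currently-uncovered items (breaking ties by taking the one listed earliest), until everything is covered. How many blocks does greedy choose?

5

Greedy: pick Atlas (covers 3 new) → pick Echo (covers 3 new) → pick Bravo (covers 1 new) → pick Comet (covers 1 new) → pick Delta (covers 1 new). Total picks: 5.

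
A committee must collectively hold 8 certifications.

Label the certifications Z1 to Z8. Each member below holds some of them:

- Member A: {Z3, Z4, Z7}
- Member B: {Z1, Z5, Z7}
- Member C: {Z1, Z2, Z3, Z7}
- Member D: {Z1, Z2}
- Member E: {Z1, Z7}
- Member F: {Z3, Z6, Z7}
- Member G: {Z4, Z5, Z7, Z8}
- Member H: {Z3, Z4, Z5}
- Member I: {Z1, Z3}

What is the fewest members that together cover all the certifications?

3

D and F and G together: D ∪ F ∪ G = {Z1, Z2, Z3, Z4, Z5, Z6, Z7, Z8} — every certification is covered.
Only F contains Z6, so F is forced; the remaining 5 certifications need at least 2 more members (each remaining member adds at most 3) — so at least 3 members are needed, and 3 is optimal.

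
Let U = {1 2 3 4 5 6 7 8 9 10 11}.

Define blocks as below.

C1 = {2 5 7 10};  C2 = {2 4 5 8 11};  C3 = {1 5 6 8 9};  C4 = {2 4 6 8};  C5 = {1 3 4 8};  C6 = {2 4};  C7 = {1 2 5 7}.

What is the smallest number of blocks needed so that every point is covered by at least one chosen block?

C1 and C2 and C3 and C5 together: C1 ∪ C2 ∪ C3 ∪ C5 = {1, 2, 3, 4, 5, 6, 7, 8, 9, 10, 11} — every point is covered.
No 3 of the 7 blocks cover everything (all 35 combinations miss at least one point), so 4 is optimal.

4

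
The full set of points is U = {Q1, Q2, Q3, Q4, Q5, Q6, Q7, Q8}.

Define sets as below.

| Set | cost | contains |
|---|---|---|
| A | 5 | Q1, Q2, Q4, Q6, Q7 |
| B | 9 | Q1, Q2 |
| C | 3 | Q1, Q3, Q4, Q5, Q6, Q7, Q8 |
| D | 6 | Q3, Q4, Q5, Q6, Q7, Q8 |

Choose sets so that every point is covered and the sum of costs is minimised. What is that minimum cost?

A, C together cover every point (A ∪ C = {Q1, Q2, Q3, Q4, Q5, Q6, Q7, Q8}); total cost 5 + 3 = 8.
No covering selection has total cost below 8.

8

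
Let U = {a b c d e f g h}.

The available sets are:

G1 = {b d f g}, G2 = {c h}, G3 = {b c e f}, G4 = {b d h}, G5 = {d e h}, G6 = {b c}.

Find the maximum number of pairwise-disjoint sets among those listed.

2

G5, G6 are pairwise disjoint (G5={d,e,h}; G6={b,c}).
Every remaining set overlaps one of these, and no 3 of the listed sets are pairwise disjoint, so 2 is the maximum.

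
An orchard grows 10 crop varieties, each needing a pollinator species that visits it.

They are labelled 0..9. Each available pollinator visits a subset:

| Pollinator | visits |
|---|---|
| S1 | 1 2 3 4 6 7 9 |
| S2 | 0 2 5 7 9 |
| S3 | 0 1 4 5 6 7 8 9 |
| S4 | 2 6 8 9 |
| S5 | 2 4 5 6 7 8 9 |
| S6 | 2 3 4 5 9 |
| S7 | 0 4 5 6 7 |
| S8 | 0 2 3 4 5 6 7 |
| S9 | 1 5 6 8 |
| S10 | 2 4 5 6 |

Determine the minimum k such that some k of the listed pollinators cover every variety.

2

S3 and S6 together: S3 ∪ S6 = {0, 1, 2, 3, 4, 5, 6, 7, 8, 9} — every variety is covered.
No single pollinator has all 10 varieties (the largest, S3, has 8), so 2 is optimal.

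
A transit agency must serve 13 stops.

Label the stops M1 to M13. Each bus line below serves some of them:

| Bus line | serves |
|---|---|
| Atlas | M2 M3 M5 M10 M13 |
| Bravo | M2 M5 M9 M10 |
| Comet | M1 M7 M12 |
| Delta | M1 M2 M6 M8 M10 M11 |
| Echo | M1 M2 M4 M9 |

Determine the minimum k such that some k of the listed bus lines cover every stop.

4

Take {Atlas, Comet, Delta, Echo}. Their union is {M1, M2, M3, M4, M5, M6, M7, M8, M9, M10, M11, M12, M13}, which is all 13 stops.
Only Echo contains M4, so Echo is forced; the remaining 9 stops need at least 3 more bus lines (each remaining bus line adds at most 4) — so at least 4 bus lines are needed, and 4 is optimal.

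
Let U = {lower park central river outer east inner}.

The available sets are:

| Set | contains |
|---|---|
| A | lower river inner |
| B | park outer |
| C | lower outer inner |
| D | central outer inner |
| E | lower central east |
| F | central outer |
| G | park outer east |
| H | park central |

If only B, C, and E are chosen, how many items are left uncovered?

Union of B, C, E = {lower, park, central, outer, east, inner}.
Not covered: river — 1 item.

1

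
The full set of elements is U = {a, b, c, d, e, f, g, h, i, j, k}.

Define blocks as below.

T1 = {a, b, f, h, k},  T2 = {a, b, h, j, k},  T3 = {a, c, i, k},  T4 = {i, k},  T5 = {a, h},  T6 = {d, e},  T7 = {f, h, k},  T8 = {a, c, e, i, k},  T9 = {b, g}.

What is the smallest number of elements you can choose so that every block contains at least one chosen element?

4

Take T = {a, e, g, k}. Each listed block contains at least one of these, so T is a hitting set of size 4.
The blocks T4, T5, T6, T9 are pairwise disjoint, so any hitting set needs a separate element for each — at least 4. Hence 4 is optimal.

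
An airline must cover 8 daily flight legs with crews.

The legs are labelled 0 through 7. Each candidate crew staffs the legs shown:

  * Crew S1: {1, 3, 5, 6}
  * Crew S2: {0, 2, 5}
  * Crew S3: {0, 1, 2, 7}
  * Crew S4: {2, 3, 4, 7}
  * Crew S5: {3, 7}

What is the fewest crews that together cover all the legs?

3

S1 and S3 and S4 together: S1 ∪ S3 ∪ S4 = {0, 1, 2, 3, 4, 5, 6, 7} — every leg is covered.
Only S4 contains 4, so S4 is forced; the remaining 4 legs need at least 2 more crews (each remaining crew adds at most 3) — so at least 3 crews are needed, and 3 is optimal.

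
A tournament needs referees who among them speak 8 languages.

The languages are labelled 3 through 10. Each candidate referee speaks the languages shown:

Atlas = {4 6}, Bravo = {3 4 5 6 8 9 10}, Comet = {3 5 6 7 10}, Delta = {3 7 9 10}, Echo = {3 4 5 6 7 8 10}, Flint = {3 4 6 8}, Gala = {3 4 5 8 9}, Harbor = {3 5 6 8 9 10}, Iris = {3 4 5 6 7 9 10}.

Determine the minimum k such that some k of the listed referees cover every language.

Take {Bravo, Delta}. Their union is {3, 4, 5, 6, 7, 8, 9, 10}, which is all 8 languages.
No single referee has all 8 languages (the largest, Bravo, has 7), so 2 is optimal.

2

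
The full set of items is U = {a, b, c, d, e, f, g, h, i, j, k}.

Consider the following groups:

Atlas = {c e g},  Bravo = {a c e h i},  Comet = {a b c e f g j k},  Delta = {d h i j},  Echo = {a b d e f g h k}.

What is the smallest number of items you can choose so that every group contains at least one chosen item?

T = {g, i} meets every group (each contains at least one member of T), and |T| = 2.
The groups Atlas, Delta are pairwise disjoint, so any hitting set needs a separate item for each — at least 2. Hence 2 is optimal.

2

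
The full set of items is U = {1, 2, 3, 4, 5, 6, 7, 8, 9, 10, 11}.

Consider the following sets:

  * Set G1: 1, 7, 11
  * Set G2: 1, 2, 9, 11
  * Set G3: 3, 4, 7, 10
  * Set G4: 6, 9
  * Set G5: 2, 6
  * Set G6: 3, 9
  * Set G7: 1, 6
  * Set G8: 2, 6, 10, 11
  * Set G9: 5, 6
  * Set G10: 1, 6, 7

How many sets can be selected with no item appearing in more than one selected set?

3

G2, G3, G9 are pairwise disjoint (G2={1,2,9,11}; G3={3,4,7,10}; G9={5,6}).
Every remaining set overlaps one of these, and no 4 of the listed sets are pairwise disjoint, so 3 is the maximum.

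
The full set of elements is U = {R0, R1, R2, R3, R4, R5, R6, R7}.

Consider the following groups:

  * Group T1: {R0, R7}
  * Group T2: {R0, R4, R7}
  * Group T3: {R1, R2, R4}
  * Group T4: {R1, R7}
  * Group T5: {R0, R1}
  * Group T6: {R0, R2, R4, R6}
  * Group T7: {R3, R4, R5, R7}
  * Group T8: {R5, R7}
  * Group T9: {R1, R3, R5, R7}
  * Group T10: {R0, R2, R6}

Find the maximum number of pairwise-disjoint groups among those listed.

2

T7, T10 are pairwise disjoint (T7={R3,R4,R5,R7}; T10={R0,R2,R6}).
Every remaining group overlaps one of these, and no 3 of the listed groups are pairwise disjoint, so 2 is the maximum.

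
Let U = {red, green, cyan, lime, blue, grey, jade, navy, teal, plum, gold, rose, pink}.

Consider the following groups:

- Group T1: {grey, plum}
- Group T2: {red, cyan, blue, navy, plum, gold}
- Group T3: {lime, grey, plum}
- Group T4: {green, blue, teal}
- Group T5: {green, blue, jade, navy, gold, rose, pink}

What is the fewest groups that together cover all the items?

T2, T3, T4, and T5 cover everything between them: the union {red, green, cyan, lime, blue, grey, jade, navy, teal, plum, gold, rose, pink} is all of U.
No 3 of the 5 groups cover everything (all 10 combinations miss at least one item), so 4 is optimal.

4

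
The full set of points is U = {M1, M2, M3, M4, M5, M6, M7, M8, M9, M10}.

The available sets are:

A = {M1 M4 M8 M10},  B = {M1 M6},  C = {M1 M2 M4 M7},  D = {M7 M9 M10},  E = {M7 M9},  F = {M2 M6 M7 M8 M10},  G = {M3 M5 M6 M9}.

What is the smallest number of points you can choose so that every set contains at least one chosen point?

H = {M4, M6, M7} meets every set (each contains at least one member of H), and |H| = 3.
No choice of 2 points meets every set, so 3 is the minimum.

3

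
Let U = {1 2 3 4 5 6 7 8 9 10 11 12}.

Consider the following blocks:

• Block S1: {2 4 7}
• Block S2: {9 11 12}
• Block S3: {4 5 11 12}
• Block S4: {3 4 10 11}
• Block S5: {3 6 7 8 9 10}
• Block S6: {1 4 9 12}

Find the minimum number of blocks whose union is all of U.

S1 and S3 and S5 and S6 together: S1 ∪ S3 ∪ S5 ∪ S6 = {1, 2, 3, 4, 5, 6, 7, 8, 9, 10, 11, 12} — every item is covered.
No 3 of the 6 blocks cover everything (all 20 combinations miss at least one item), so 4 is optimal.

4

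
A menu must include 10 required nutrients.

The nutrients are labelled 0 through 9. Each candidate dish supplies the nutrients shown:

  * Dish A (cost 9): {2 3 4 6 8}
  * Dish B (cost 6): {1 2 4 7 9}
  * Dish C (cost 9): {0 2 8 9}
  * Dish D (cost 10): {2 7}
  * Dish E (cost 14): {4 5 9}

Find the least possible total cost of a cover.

38

A, B, C, E together cover every nutrient (A ∪ B ∪ C ∪ E = {0, 1, 2, 3, 4, 5, 6, 7, 8, 9}); total cost 9 + 6 + 9 + 14 = 38.
No covering selection has total cost below 38.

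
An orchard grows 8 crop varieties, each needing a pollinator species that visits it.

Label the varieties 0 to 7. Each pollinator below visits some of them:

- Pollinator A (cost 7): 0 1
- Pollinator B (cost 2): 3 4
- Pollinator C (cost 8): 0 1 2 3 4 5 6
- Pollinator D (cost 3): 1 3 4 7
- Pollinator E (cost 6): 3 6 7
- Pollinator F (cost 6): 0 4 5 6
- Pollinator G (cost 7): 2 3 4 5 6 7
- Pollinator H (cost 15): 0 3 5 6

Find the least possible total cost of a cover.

C, D together cover every variety (C ∪ D = {0, 1, 2, 3, 4, 5, 6, 7}); total cost 8 + 3 = 11.
No covering selection has total cost below 11.

11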